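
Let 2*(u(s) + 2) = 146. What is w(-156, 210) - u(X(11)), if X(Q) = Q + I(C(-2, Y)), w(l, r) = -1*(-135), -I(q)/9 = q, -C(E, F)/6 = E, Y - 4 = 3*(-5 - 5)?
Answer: 64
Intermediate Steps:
Y = -26 (Y = 4 + 3*(-5 - 5) = 4 + 3*(-10) = 4 - 30 = -26)
C(E, F) = -6*E
I(q) = -9*q
w(l, r) = 135
X(Q) = -108 + Q (X(Q) = Q - (-54)*(-2) = Q - 9*12 = Q - 108 = -108 + Q)
u(s) = 71 (u(s) = -2 + (1/2)*146 = -2 + 73 = 71)
w(-156, 210) - u(X(11)) = 135 - 1*71 = 135 - 71 = 64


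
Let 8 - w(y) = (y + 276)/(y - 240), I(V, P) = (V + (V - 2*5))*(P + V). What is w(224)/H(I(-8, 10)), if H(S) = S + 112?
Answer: 157/240 ≈ 0.65417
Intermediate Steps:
I(V, P) = (-10 + 2*V)*(P + V) (I(V, P) = (V + (V - 10))*(P + V) = (V + (-10 + V))*(P + V) = (-10 + 2*V)*(P + V))
w(y) = 8 - (276 + y)/(-240 + y) (w(y) = 8 - (y + 276)/(y - 240) = 8 - (276 + y)/(-240 + y))
H(S) = 112 + S
w(224)/H(I(-8, 10)) = ((-2196 + 7*224)/(-240 + 224))/(112 + (-10*10 - 10*(-8) + 2*(-8)² + 2*10*(-8))) = ((-2196 + 1568)/(-16))/(112 + (-100 + 80 + 2*64 - 160)) = (-1/16*(-628))/(112 + (-100 + 80 + 128 - 160)) = 157/(4*(112 - 52)) = (157/4)/60 = (157/4)*(1/60) = 157/240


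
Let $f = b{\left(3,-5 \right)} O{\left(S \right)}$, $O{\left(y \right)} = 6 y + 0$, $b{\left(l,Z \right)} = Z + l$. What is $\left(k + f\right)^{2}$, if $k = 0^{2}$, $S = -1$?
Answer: $144$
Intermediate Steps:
$k = 0$
$O{\left(y \right)} = 6 y$
$f = 12$ ($f = \left(-5 + 3\right) 6 \left(-1\right) = \left(-2\right) \left(-6\right) = 12$)
$\left(k + f\right)^{2} = \left(0 + 12\right)^{2} = 12^{2} = 144$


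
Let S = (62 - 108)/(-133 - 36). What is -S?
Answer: -46/169 ≈ -0.27219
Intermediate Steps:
S = 46/169 (S = -46/(-169) = -46*(-1/169) = 46/169 ≈ 0.27219)
-S = -1*46/169 = -46/169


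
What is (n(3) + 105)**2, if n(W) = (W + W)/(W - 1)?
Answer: 11664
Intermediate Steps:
n(W) = 2*W/(-1 + W) (n(W) = (2*W)/(-1 + W) = 2*W/(-1 + W))
(n(3) + 105)**2 = (2*3/(-1 + 3) + 105)**2 = (2*3/2 + 105)**2 = (2*3*(1/2) + 105)**2 = (3 + 105)**2 = 108**2 = 11664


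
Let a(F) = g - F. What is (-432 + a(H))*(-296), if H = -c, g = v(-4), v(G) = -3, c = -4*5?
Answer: 134680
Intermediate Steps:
c = -20
g = -3
H = 20 (H = -1*(-20) = 20)
a(F) = -3 - F
(-432 + a(H))*(-296) = (-432 + (-3 - 1*20))*(-296) = (-432 + (-3 - 20))*(-296) = (-432 - 23)*(-296) = -455*(-296) = 134680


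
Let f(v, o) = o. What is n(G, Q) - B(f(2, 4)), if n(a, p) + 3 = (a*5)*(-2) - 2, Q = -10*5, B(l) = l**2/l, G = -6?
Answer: 51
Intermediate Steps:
B(l) = l
Q = -50 (Q = -2*25 = -50)
n(a, p) = -5 - 10*a (n(a, p) = -3 + ((a*5)*(-2) - 2) = -3 + ((5*a)*(-2) - 2) = -3 + (-10*a - 2) = -3 + (-2 - 10*a) = -5 - 10*a)
n(G, Q) - B(f(2, 4)) = (-5 - 10*(-6)) - 1*4 = (-5 + 60) - 4 = 55 - 4 = 51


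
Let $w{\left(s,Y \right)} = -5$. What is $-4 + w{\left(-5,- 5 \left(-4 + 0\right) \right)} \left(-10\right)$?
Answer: $46$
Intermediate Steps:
$-4 + w{\left(-5,- 5 \left(-4 + 0\right) \right)} \left(-10\right) = -4 - -50 = -4 + 50 = 46$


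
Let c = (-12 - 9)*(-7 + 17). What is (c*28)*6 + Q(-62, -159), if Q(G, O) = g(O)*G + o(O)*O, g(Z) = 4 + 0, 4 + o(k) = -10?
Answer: -33302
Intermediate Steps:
o(k) = -14 (o(k) = -4 - 10 = -14)
g(Z) = 4
c = -210 (c = -21*10 = -210)
Q(G, O) = -14*O + 4*G (Q(G, O) = 4*G - 14*O = -14*O + 4*G)
(c*28)*6 + Q(-62, -159) = -210*28*6 + (-14*(-159) + 4*(-62)) = -5880*6 + (2226 - 248) = -35280 + 1978 = -33302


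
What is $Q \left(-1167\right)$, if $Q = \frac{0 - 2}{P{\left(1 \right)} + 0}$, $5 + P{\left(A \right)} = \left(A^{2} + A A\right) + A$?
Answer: $-1167$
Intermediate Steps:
$P{\left(A \right)} = -5 + A + 2 A^{2}$ ($P{\left(A \right)} = -5 + \left(\left(A^{2} + A A\right) + A\right) = -5 + \left(\left(A^{2} + A^{2}\right) + A\right) = -5 + \left(2 A^{2} + A\right) = -5 + \left(A + 2 A^{2}\right) = -5 + A + 2 A^{2}$)
$Q = 1$ ($Q = \frac{0 - 2}{\left(-5 + 1 + 2 \cdot 1^{2}\right) + 0} = - \frac{2}{\left(-5 + 1 + 2 \cdot 1\right) + 0} = - \frac{2}{\left(-5 + 1 + 2\right) + 0} = - \frac{2}{-2 + 0} = - \frac{2}{-2} = \left(-2\right) \left(- \frac{1}{2}\right) = 1$)
$Q \left(-1167\right) = 1 \left(-1167\right) = -1167$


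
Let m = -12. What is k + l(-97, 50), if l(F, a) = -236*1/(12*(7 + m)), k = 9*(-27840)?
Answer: -3758341/15 ≈ -2.5056e+5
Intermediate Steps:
k = -250560
l(F, a) = 59/15 (l(F, a) = -236*1/(12*(7 - 12)) = -236/((-5*12)) = -236/(-60) = -236*(-1/60) = 59/15)
k + l(-97, 50) = -250560 + 59/15 = -3758341/15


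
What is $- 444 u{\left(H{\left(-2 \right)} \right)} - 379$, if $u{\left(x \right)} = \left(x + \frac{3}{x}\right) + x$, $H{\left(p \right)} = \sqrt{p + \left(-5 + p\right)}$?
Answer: $-379 - 2220 i \approx -379.0 - 2220.0 i$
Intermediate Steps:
$H{\left(p \right)} = \sqrt{-5 + 2 p}$
$u{\left(x \right)} = 2 x + \frac{3}{x}$
$- 444 u{\left(H{\left(-2 \right)} \right)} - 379 = - 444 \left(2 \sqrt{-5 + 2 \left(-2\right)} + \frac{3}{\sqrt{-5 + 2 \left(-2\right)}}\right) - 379 = - 444 \left(2 \sqrt{-5 - 4} + \frac{3}{\sqrt{-5 - 4}}\right) - 379 = - 444 \left(2 \sqrt{-9} + \frac{3}{\sqrt{-9}}\right) - 379 = - 444 \left(2 \cdot 3 i + \frac{3}{3 i}\right) - 379 = - 444 \left(6 i + 3 \left(- \frac{i}{3}\right)\right) - 379 = - 444 \left(6 i - i\right) - 379 = - 444 \cdot 5 i - 379 = - 2220 i - 379 = -379 - 2220 i$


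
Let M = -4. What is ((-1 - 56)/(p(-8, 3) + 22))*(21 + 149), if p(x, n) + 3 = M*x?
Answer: -190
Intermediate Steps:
p(x, n) = -3 - 4*x
((-1 - 56)/(p(-8, 3) + 22))*(21 + 149) = ((-1 - 56)/((-3 - 4*(-8)) + 22))*(21 + 149) = -57/((-3 + 32) + 22)*170 = -57/(29 + 22)*170 = -57/51*170 = -57*1/51*170 = -19/17*170 = -190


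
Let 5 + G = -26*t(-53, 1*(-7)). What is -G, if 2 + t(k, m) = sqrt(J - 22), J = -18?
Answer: -47 + 52*I*sqrt(10) ≈ -47.0 + 164.44*I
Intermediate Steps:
t(k, m) = -2 + 2*I*sqrt(10) (t(k, m) = -2 + sqrt(-18 - 22) = -2 + sqrt(-40) = -2 + 2*I*sqrt(10))
G = 47 - 52*I*sqrt(10) (G = -5 - 26*(-2 + 2*I*sqrt(10)) = -5 + (52 - 52*I*sqrt(10)) = 47 - 52*I*sqrt(10) ≈ 47.0 - 164.44*I)
-G = -(47 - 52*I*sqrt(10)) = -47 + 52*I*sqrt(10)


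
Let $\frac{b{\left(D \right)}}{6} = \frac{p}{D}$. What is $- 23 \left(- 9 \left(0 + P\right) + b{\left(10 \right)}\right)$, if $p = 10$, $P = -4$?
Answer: $-966$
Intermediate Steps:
$b{\left(D \right)} = \frac{60}{D}$ ($b{\left(D \right)} = 6 \frac{10}{D} = \frac{60}{D}$)
$- 23 \left(- 9 \left(0 + P\right) + b{\left(10 \right)}\right) = - 23 \left(- 9 \left(0 - 4\right) + \frac{60}{10}\right) = - 23 \left(\left(-9\right) \left(-4\right) + 60 \cdot \frac{1}{10}\right) = - 23 \left(36 + 6\right) = \left(-23\right) 42 = -966$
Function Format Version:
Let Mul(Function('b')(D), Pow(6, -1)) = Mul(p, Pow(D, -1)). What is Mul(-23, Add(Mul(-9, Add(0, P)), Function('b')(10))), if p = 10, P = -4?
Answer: -966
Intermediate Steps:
Function('b')(D) = Mul(60, Pow(D, -1)) (Function('b')(D) = Mul(6, Mul(10, Pow(D, -1))) = Mul(60, Pow(D, -1)))
Mul(-23, Add(Mul(-9, Add(0, P)), Function('b')(10))) = Mul(-23, Add(Mul(-9, Add(0, -4)), Mul(60, Pow(10, -1)))) = Mul(-23, Add(Mul(-9, -4), Mul(60, Rational(1, 10)))) = Mul(-23, Add(36, 6)) = Mul(-23, 42) = -966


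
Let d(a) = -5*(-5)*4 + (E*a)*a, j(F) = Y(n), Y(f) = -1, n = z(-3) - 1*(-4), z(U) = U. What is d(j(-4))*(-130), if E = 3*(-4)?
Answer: -11440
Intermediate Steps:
n = 1 (n = -3 - 1*(-4) = -3 + 4 = 1)
E = -12
j(F) = -1
d(a) = 100 - 12*a**2 (d(a) = -5*(-5)*4 + (-12*a)*a = 25*4 - 12*a**2 = 100 - 12*a**2)
d(j(-4))*(-130) = (100 - 12*(-1)**2)*(-130) = (100 - 12*1)*(-130) = (100 - 12)*(-130) = 88*(-130) = -11440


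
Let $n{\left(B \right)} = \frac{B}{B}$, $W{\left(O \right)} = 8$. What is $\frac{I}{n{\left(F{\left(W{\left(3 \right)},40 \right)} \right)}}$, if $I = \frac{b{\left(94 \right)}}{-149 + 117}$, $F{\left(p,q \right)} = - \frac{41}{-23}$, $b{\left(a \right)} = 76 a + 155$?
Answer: $- \frac{7299}{32} \approx -228.09$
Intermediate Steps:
$b{\left(a \right)} = 155 + 76 a$
$F{\left(p,q \right)} = \frac{41}{23}$ ($F{\left(p,q \right)} = \left(-41\right) \left(- \frac{1}{23}\right) = \frac{41}{23}$)
$I = - \frac{7299}{32}$ ($I = \frac{155 + 76 \cdot 94}{-149 + 117} = \frac{155 + 7144}{-32} = \left(- \frac{1}{32}\right) 7299 = - \frac{7299}{32} \approx -228.09$)
$n{\left(B \right)} = 1$
$\frac{I}{n{\left(F{\left(W{\left(3 \right)},40 \right)} \right)}} = - \frac{7299}{32 \cdot 1} = \left(- \frac{7299}{32}\right) 1 = - \frac{7299}{32}$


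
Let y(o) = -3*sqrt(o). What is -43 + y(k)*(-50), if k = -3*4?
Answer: -43 + 300*I*sqrt(3) ≈ -43.0 + 519.62*I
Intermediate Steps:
k = -12
-43 + y(k)*(-50) = -43 - 6*I*sqrt(3)*(-50) = -43 + 300*I*sqrt(3)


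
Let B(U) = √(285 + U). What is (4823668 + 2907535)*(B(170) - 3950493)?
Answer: -30542063333079 + 7731203*√455 ≈ -3.0542e+13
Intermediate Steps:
(4823668 + 2907535)*(B(170) - 3950493) = (4823668 + 2907535)*(√(285 + 170) - 3950493) = 7731203*(√455 - 3950493) = 7731203*(-3950493 + √455) = -30542063333079 + 7731203*√455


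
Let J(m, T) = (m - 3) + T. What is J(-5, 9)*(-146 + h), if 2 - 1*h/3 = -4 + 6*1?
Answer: -146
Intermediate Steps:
J(m, T) = -3 + T + m (J(m, T) = (-3 + m) + T = -3 + T + m)
h = 0 (h = 6 - 3*(-4 + 6*1) = 6 - 3*(-4 + 6) = 6 - 3*2 = 6 - 6 = 0)
J(-5, 9)*(-146 + h) = (-3 + 9 - 5)*(-146 + 0) = 1*(-146) = -146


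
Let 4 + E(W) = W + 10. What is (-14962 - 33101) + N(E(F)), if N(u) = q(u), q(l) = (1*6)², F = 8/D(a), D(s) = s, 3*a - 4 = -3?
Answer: -48027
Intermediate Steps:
a = ⅓ (a = 4/3 + (⅓)*(-3) = 4/3 - 1 = ⅓ ≈ 0.33333)
F = 24 (F = 8/(⅓) = 8*3 = 24)
E(W) = 6 + W (E(W) = -4 + (W + 10) = -4 + (10 + W) = 6 + W)
q(l) = 36 (q(l) = 6² = 36)
N(u) = 36
(-14962 - 33101) + N(E(F)) = (-14962 - 33101) + 36 = -48063 + 36 = -48027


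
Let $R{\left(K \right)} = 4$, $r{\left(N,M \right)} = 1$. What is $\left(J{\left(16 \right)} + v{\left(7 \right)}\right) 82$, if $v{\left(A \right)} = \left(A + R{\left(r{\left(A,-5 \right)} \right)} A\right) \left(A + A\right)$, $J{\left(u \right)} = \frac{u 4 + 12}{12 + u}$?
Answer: $\frac{282818}{7} \approx 40403.0$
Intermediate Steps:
$J{\left(u \right)} = \frac{12 + 4 u}{12 + u}$ ($J{\left(u \right)} = \frac{4 u + 12}{12 + u} = \frac{12 + 4 u}{12 + u}$)
$v{\left(A \right)} = 10 A^{2}$ ($v{\left(A \right)} = \left(A + 4 A\right) \left(A + A\right) = 5 A 2 A = 10 A^{2}$)
$\left(J{\left(16 \right)} + v{\left(7 \right)}\right) 82 = \left(\frac{4 \left(3 + 16\right)}{12 + 16} + 10 \cdot 7^{2}\right) 82 = \left(4 \cdot \frac{1}{28} \cdot 19 + 10 \cdot 49\right) 82 = \left(4 \cdot \frac{1}{28} \cdot 19 + 490\right) 82 = \left(\frac{19}{7} + 490\right) 82 = \frac{3449}{7} \cdot 82 = \frac{282818}{7}$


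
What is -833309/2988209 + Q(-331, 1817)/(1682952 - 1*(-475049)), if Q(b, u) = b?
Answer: -1799270752488/6448558010209 ≈ -0.27902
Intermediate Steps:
-833309/2988209 + Q(-331, 1817)/(1682952 - 1*(-475049)) = -833309/2988209 - 331/(1682952 - 1*(-475049)) = -833309*1/2988209 - 331/(1682952 + 475049) = -833309/2988209 - 331/2158001 = -1799270752488/6448558010209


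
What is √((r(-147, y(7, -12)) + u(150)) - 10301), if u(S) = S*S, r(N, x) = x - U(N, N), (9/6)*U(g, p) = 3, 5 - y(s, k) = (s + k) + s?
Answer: 10*√122 ≈ 110.45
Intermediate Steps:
y(s, k) = 5 - k - 2*s (y(s, k) = 5 - ((s + k) + s) = 5 - ((k + s) + s) = 5 - (k + 2*s) = 5 + (-k - 2*s) = 5 - k - 2*s)
U(g, p) = 2 (U(g, p) = (⅔)*3 = 2)
r(N, x) = -2 + x (r(N, x) = x - 1*2 = x - 2 = -2 + x)
u(S) = S²
√((r(-147, y(7, -12)) + u(150)) - 10301) = √(((-2 + (5 - 1*(-12) - 2*7)) + 150²) - 10301) = √(((-2 + (5 + 12 - 14)) + 22500) - 10301) = √(((-2 + 3) + 22500) - 10301) = √((1 + 22500) - 10301) = √(22501 - 10301) = √12200 = 10*√122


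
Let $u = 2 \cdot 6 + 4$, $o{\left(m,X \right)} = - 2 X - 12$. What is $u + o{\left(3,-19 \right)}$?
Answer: $42$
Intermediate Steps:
$o{\left(m,X \right)} = -12 - 2 X$
$u = 16$ ($u = 12 + 4 = 16$)
$u + o{\left(3,-19 \right)} = 16 - -26 = 16 + \left(-12 + 38\right) = 16 + 26 = 42$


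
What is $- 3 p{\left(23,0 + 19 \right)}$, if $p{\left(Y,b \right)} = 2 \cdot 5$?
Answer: $-30$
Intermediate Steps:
$p{\left(Y,b \right)} = 10$
$- 3 p{\left(23,0 + 19 \right)} = \left(-3\right) 10 = -30$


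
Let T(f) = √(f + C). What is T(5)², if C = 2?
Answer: 7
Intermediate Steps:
T(f) = √(2 + f) (T(f) = √(f + 2) = √(2 + f))
T(5)² = (√(2 + 5))² = (√7)² = 7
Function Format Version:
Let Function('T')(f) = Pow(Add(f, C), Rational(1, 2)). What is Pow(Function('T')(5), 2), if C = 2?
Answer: 7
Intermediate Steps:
Function('T')(f) = Pow(Add(2, f), Rational(1, 2)) (Function('T')(f) = Pow(Add(f, 2), Rational(1, 2)) = Pow(Add(2, f), Rational(1, 2)))
Pow(Function('T')(5), 2) = Pow(Pow(Add(2, 5), Rational(1, 2)), 2) = Pow(Pow(7, Rational(1, 2)), 2) = 7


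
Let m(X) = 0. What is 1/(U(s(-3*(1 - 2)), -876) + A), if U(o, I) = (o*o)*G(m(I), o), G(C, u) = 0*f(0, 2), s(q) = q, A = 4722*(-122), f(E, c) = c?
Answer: -1/576084 ≈ -1.7359e-6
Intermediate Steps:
A = -576084
G(C, u) = 0 (G(C, u) = 0*2 = 0)
U(o, I) = 0 (U(o, I) = (o*o)*0 = o**2*0 = 0)
1/(U(s(-3*(1 - 2)), -876) + A) = 1/(0 - 576084) = 1/(-576084) = -1/576084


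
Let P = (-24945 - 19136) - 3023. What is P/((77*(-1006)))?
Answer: 23552/38731 ≈ 0.60809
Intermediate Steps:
P = -47104 (P = -44081 - 3023 = -47104)
P/((77*(-1006))) = -47104/(77*(-1006)) = -47104/(-77462) = -47104*(-1/77462) = 23552/38731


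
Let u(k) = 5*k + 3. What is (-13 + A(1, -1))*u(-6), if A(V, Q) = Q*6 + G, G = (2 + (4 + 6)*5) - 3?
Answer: -810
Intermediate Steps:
u(k) = 3 + 5*k
G = 49 (G = (2 + 10*5) - 3 = (2 + 50) - 3 = 52 - 3 = 49)
A(V, Q) = 49 + 6*Q (A(V, Q) = Q*6 + 49 = 6*Q + 49 = 49 + 6*Q)
(-13 + A(1, -1))*u(-6) = (-13 + (49 + 6*(-1)))*(3 + 5*(-6)) = (-13 + (49 - 6))*(3 - 30) = (-13 + 43)*(-27) = 30*(-27) = -810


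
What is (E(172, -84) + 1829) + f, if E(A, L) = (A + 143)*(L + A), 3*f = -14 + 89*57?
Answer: 93706/3 ≈ 31235.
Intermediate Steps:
f = 5059/3 (f = (-14 + 89*57)/3 = (-14 + 5073)/3 = (1/3)*5059 = 5059/3 ≈ 1686.3)
E(A, L) = (143 + A)*(A + L)
(E(172, -84) + 1829) + f = ((172**2 + 143*172 + 143*(-84) + 172*(-84)) + 1829) + 5059/3 = ((29584 + 24596 - 12012 - 14448) + 1829) + 5059/3 = (27720 + 1829) + 5059/3 = 29549 + 5059/3 = 93706/3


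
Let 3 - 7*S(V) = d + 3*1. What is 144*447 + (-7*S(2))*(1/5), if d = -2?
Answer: 321838/5 ≈ 64368.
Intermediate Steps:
S(V) = 2/7 (S(V) = 3/7 - (-2 + 3*1)/7 = 3/7 - (-2 + 3)/7 = 3/7 - ⅐*1 = 3/7 - ⅐ = 2/7)
144*447 + (-7*S(2))*(1/5) = 144*447 + (-7*2/7)*(1/5) = 64368 - 2/5 = 64368 - 2*⅕ = 64368 - ⅖ = 321838/5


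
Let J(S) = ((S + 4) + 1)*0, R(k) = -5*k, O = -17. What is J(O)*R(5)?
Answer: 0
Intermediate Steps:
J(S) = 0 (J(S) = ((4 + S) + 1)*0 = (5 + S)*0 = 0)
J(O)*R(5) = 0*(-5*5) = 0*(-25) = 0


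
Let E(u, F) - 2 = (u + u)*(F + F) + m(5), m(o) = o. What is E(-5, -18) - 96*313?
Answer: -29681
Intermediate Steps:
E(u, F) = 7 + 4*F*u (E(u, F) = 2 + ((u + u)*(F + F) + 5) = 2 + ((2*u)*(2*F) + 5) = 2 + (4*F*u + 5) = 2 + (5 + 4*F*u) = 7 + 4*F*u)
E(-5, -18) - 96*313 = (7 + 4*(-18)*(-5)) - 96*313 = (7 + 360) - 30048 = 367 - 30048 = -29681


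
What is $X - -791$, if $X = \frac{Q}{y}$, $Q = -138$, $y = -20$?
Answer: $\frac{7979}{10} \approx 797.9$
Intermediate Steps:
$X = \frac{69}{10}$ ($X = - \frac{138}{-20} = \left(-138\right) \left(- \frac{1}{20}\right) = \frac{69}{10} \approx 6.9$)
$X - -791 = \frac{69}{10} - -791 = \frac{69}{10} + 791 = \frac{7979}{10}$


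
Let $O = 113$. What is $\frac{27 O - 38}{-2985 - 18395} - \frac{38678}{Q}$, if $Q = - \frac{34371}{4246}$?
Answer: $\frac{3511065167617}{734851980} \approx 4777.9$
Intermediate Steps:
$Q = - \frac{34371}{4246}$ ($Q = \left(-34371\right) \frac{1}{4246} = - \frac{34371}{4246} \approx -8.0949$)
$\frac{27 O - 38}{-2985 - 18395} - \frac{38678}{Q} = \frac{27 \cdot 113 - 38}{-2985 - 18395} - \frac{38678}{- \frac{34371}{4246}} = \frac{3051 - 38}{-2985 - 18395} - - \frac{164226788}{34371} = \frac{3013}{-21380} + \frac{164226788}{34371} = 3013 \left(- \frac{1}{21380}\right) + \frac{164226788}{34371} = - \frac{3013}{21380} + \frac{164226788}{34371} = \frac{3511065167617}{734851980}$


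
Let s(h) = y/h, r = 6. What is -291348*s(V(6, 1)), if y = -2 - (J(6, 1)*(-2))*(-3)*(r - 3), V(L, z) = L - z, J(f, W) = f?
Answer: 6409656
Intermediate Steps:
y = -110 (y = -2 - (6*(-2))*(-3)*(6 - 3) = -2 - (-12*(-3))*3 = -2 - 36*3 = -2 - 1*108 = -2 - 108 = -110)
s(h) = -110/h
-291348*s(V(6, 1)) = -(-32048280)/(6 - 1*1) = -(-32048280)/(6 - 1) = -(-32048280)/5 = -291348*(-22) = 6409656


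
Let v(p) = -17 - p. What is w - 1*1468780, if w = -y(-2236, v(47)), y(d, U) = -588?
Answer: -1468192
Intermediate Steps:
w = 588 (w = -1*(-588) = 588)
w - 1*1468780 = 588 - 1*1468780 = 588 - 1468780 = -1468192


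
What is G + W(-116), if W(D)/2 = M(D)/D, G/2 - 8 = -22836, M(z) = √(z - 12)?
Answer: -45656 - 4*I*√2/29 ≈ -45656.0 - 0.19506*I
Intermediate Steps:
M(z) = √(-12 + z)
G = -45656 (G = 16 + 2*(-22836) = 16 - 45672 = -45656)
W(D) = 2*√(-12 + D)/D (W(D) = 2*(√(-12 + D)/D) = 2*√(-12 + D)/D)
G + W(-116) = -45656 + 2*√(-12 - 116)/(-116) = -45656 + 2*(-1/116)*√(-128) = -45656 + 2*(-1/116)*(8*I*√2) = -45656 - 4*I*√2/29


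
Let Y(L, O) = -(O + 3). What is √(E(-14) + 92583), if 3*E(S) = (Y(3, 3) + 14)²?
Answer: √833439/3 ≈ 304.31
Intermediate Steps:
Y(L, O) = -3 - O (Y(L, O) = -(3 + O) = -3 - O)
E(S) = 64/3 (E(S) = ((-3 - 1*3) + 14)²/3 = ((-3 - 3) + 14)²/3 = (-6 + 14)²/3 = (⅓)*8² = (⅓)*64 = 64/3)
√(E(-14) + 92583) = √(64/3 + 92583) = √(277813/3) = √833439/3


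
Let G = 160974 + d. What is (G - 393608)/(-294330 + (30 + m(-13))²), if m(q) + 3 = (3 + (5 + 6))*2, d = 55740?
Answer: 176894/291305 ≈ 0.60725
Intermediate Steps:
m(q) = 25 (m(q) = -3 + (3 + (5 + 6))*2 = -3 + (3 + 11)*2 = -3 + 14*2 = -3 + 28 = 25)
G = 216714 (G = 160974 + 55740 = 216714)
(G - 393608)/(-294330 + (30 + m(-13))²) = (216714 - 393608)/(-294330 + (30 + 25)²) = -176894/(-294330 + 55²) = -176894/(-294330 + 3025) = -176894/(-291305) = -176894*(-1/291305) = 176894/291305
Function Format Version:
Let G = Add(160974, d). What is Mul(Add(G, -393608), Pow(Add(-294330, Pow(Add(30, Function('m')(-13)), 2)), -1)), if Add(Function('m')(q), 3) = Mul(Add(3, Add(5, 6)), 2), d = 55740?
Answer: Rational(176894, 291305) ≈ 0.60725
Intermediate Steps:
Function('m')(q) = 25 (Function('m')(q) = Add(-3, Mul(Add(3, Add(5, 6)), 2)) = Add(-3, Mul(Add(3, 11), 2)) = Add(-3, Mul(14, 2)) = Add(-3, 28) = 25)
G = 216714 (G = Add(160974, 55740) = 216714)
Mul(Add(G, -393608), Pow(Add(-294330, Pow(Add(30, Function('m')(-13)), 2)), -1)) = Mul(Add(216714, -393608), Pow(Add(-294330, Pow(Add(30, 25), 2)), -1)) = Mul(-176894, Pow(Add(-294330, Pow(55, 2)), -1)) = Mul(-176894, Pow(Add(-294330, 3025), -1)) = Mul(-176894, Pow(-291305, -1)) = Mul(-176894, Rational(-1, 291305)) = Rational(176894, 291305)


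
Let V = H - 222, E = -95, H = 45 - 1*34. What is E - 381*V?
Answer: 80296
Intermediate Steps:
H = 11 (H = 45 - 34 = 11)
V = -211 (V = 11 - 222 = -211)
E - 381*V = -95 - 381*(-211) = -95 + 80391 = 80296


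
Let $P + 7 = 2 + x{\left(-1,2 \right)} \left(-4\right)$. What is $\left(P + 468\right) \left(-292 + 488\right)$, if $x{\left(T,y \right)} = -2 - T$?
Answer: $91532$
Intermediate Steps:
$P = -1$ ($P = -7 + \left(2 + \left(-2 - -1\right) \left(-4\right)\right) = -7 + \left(2 + \left(-2 + 1\right) \left(-4\right)\right) = -7 + \left(2 - -4\right) = -7 + \left(2 + 4\right) = -7 + 6 = -1$)
$\left(P + 468\right) \left(-292 + 488\right) = \left(-1 + 468\right) \left(-292 + 488\right) = 467 \cdot 196 = 91532$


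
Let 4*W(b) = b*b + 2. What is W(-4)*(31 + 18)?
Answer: 441/2 ≈ 220.50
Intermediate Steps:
W(b) = ½ + b²/4 (W(b) = (b*b + 2)/4 = (b² + 2)/4 = (2 + b²)/4 = ½ + b²/4)
W(-4)*(31 + 18) = (½ + (¼)*(-4)²)*(31 + 18) = (½ + (¼)*16)*49 = (½ + 4)*49 = (9/2)*49 = 441/2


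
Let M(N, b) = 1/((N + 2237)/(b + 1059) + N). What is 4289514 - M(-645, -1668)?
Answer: 1691771453667/394397 ≈ 4.2895e+6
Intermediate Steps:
M(N, b) = 1/(N + (2237 + N)/(1059 + b)) (M(N, b) = 1/((2237 + N)/(1059 + b) + N) = 1/(N + (2237 + N)/(1059 + b)))
4289514 - M(-645, -1668) = 4289514 - (1059 - 1668)/(2237 + 1060*(-645) - 645*(-1668)) = 4289514 - (-609)/(2237 - 683700 + 1075860) = 4289514 - (-609)/394397 = 4289514 - 1*(-609/394397) = 4289514 + 609/394397 = 1691771453667/394397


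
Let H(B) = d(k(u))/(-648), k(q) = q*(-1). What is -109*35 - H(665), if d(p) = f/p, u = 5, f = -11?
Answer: -12360589/3240 ≈ -3815.0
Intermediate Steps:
k(q) = -q
d(p) = -11/p
H(B) = -11/3240 (H(B) = -11/((-1*5))/(-648) = -11/(-5)*(-1/648) = -11*(-⅕)*(-1/648) = (11/5)*(-1/648) = -11/3240)
-109*35 - H(665) = -109*35 - 1*(-11/3240) = -3815 + 11/3240 = -12360589/3240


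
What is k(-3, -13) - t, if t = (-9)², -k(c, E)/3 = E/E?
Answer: -84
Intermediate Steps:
k(c, E) = -3 (k(c, E) = -3*E/E = -3*1 = -3)
t = 81
k(-3, -13) - t = -3 - 1*81 = -3 - 81 = -84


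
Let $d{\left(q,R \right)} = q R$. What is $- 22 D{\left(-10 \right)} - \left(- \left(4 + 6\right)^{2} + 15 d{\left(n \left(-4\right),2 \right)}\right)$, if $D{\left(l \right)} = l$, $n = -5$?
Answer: $-280$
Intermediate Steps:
$d{\left(q,R \right)} = R q$
$- 22 D{\left(-10 \right)} - \left(- \left(4 + 6\right)^{2} + 15 d{\left(n \left(-4\right),2 \right)}\right) = \left(-22\right) \left(-10\right) - \left(- \left(4 + 6\right)^{2} + 15 \cdot 2 \left(\left(-5\right) \left(-4\right)\right)\right) = 220 + \left(10^{2} - 15 \cdot 2 \cdot 20\right) = 220 + \left(100 - 600\right) = 220 - 500 = -280$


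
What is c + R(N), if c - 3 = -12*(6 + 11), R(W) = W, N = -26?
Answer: -227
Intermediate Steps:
c = -201 (c = 3 - 12*(6 + 11) = 3 - 12*17 = 3 - 204 = -201)
c + R(N) = -201 - 26 = -227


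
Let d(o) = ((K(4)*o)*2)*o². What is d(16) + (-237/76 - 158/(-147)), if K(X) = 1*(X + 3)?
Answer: 640624337/11172 ≈ 57342.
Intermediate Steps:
K(X) = 3 + X (K(X) = 1*(3 + X) = 3 + X)
d(o) = 14*o³ (d(o) = (((3 + 4)*o)*2)*o² = ((7*o)*2)*o² = (14*o)*o² = 14*o³)
d(16) + (-237/76 - 158/(-147)) = 14*16³ + (-237/76 - 158/(-147)) = 14*4096 + (-237*1/76 - 158*(-1/147)) = 57344 + (-237/76 + 158/147) = 57344 - 22831/11172 = 640624337/11172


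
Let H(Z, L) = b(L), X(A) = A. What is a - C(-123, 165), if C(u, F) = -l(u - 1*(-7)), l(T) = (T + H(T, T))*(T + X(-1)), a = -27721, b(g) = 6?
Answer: -14851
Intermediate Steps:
H(Z, L) = 6
l(T) = (-1 + T)*(6 + T) (l(T) = (T + 6)*(T - 1) = (6 + T)*(-1 + T) = (-1 + T)*(6 + T))
C(u, F) = -29 - (7 + u)**2 - 5*u (C(u, F) = -(-6 + (u - 1*(-7))**2 + 5*(u - 1*(-7))) = -(-6 + (u + 7)**2 + 5*(u + 7)) = -(-6 + (7 + u)**2 + 5*(7 + u)) = -(-6 + (7 + u)**2 + (35 + 5*u)) = -(29 + (7 + u)**2 + 5*u) = -29 - (7 + u)**2 - 5*u)
a - C(-123, 165) = -27721 - (-78 - 1*(-123)**2 - 19*(-123)) = -27721 - (-78 - 1*15129 + 2337) = -27721 - (-78 - 15129 + 2337) = -27721 - 1*(-12870) = -27721 + 12870 = -14851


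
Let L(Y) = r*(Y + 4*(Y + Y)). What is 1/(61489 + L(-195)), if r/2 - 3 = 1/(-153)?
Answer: 17/866693 ≈ 1.9615e-5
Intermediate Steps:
r = 916/153 (r = 6 + 2/(-153) = 6 + 2*(-1/153) = 6 - 2/153 = 916/153 ≈ 5.9869)
L(Y) = 916*Y/17 (L(Y) = 916*(Y + 4*(Y + Y))/153 = 916*(Y + 4*(2*Y))/153 = 916*(Y + 8*Y)/153 = 916*(9*Y)/153 = 916*Y/17)
1/(61489 + L(-195)) = 1/(61489 + (916/17)*(-195)) = 1/(61489 - 178620/17) = 1/(866693/17) = 17/866693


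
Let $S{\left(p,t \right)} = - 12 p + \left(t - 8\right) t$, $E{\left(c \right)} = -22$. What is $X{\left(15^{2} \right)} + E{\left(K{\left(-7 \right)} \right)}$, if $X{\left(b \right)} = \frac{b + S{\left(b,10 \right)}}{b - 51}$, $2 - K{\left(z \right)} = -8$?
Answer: $- \frac{6283}{174} \approx -36.109$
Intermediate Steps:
$K{\left(z \right)} = 10$ ($K{\left(z \right)} = 2 - -8 = 2 + 8 = 10$)
$S{\left(p,t \right)} = - 12 p + t \left(-8 + t\right)$ ($S{\left(p,t \right)} = - 12 p + \left(t - 8\right) t = - 12 p + \left(-8 + t\right) t = - 12 p + t \left(-8 + t\right)$)
$X{\left(b \right)} = \frac{20 - 11 b}{-51 + b}$ ($X{\left(b \right)} = \frac{b - \left(80 - 100 + 12 b\right)}{b - 51} = \frac{b - \left(-20 + 12 b\right)}{-51 + b} = \frac{20 - 11 b}{-51 + b}$)
$X{\left(15^{2} \right)} + E{\left(K{\left(-7 \right)} \right)} = \frac{20 - 11 \cdot 15^{2}}{-51 + 15^{2}} - 22 = \frac{20 - 2475}{-51 + 225} - 22 = \frac{20 - 2475}{174} - 22 = \frac{1}{174} \left(-2455\right) - 22 = - \frac{2455}{174} - 22 = - \frac{6283}{174}$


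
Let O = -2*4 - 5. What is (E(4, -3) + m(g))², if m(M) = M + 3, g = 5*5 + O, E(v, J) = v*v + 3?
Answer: 1156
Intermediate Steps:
O = -13 (O = -8 - 5 = -13)
E(v, J) = 3 + v² (E(v, J) = v² + 3 = 3 + v²)
g = 12 (g = 5*5 - 13 = 25 - 13 = 12)
m(M) = 3 + M
(E(4, -3) + m(g))² = ((3 + 4²) + (3 + 12))² = ((3 + 16) + 15)² = (19 + 15)² = 34² = 1156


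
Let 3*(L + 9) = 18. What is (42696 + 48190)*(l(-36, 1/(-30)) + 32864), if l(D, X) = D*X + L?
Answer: 14933569546/5 ≈ 2.9867e+9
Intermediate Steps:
L = -3 (L = -9 + (⅓)*18 = -9 + 6 = -3)
l(D, X) = -3 + D*X (l(D, X) = D*X - 3 = -3 + D*X)
(42696 + 48190)*(l(-36, 1/(-30)) + 32864) = (42696 + 48190)*((-3 - 36/(-30)) + 32864) = 90886*((-3 - 36*(-1/30)) + 32864) = 90886*((-3 + 6/5) + 32864) = 90886*(-9/5 + 32864) = 90886*(164311/5) = 14933569546/5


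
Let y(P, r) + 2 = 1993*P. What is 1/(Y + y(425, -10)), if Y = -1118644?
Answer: -1/271621 ≈ -3.6816e-6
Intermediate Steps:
y(P, r) = -2 + 1993*P
1/(Y + y(425, -10)) = 1/(-1118644 + (-2 + 1993*425)) = 1/(-1118644 + (-2 + 847025)) = 1/(-1118644 + 847023) = 1/(-271621) = -1/271621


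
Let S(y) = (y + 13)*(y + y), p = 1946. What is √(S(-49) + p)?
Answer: √5474 ≈ 73.986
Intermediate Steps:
S(y) = 2*y*(13 + y) (S(y) = (13 + y)*(2*y) = 2*y*(13 + y))
√(S(-49) + p) = √(2*(-49)*(13 - 49) + 1946) = √(2*(-49)*(-36) + 1946) = √(3528 + 1946) = √5474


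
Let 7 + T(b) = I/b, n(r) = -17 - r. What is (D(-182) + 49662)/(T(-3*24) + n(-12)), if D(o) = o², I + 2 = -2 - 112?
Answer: -135468/17 ≈ -7968.7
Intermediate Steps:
I = -116 (I = -2 + (-2 - 112) = -2 - 114 = -116)
T(b) = -7 - 116/b
(D(-182) + 49662)/(T(-3*24) + n(-12)) = ((-182)² + 49662)/((-7 - 116/((-3*24))) + (-17 - 1*(-12))) = (33124 + 49662)/((-7 - 116/(-72)) + (-17 + 12)) = 82786/((-7 - 116*(-1/72)) - 5) = 82786/((-7 + 29/18) - 5) = 82786/(-97/18 - 5) = 82786/(-187/18) = 82786*(-18/187) = -135468/17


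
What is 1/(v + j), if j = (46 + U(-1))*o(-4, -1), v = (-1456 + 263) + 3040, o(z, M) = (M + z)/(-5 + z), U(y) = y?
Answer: 1/1872 ≈ 0.00053419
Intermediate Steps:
o(z, M) = (M + z)/(-5 + z)
v = 1847 (v = -1193 + 3040 = 1847)
j = 25 (j = (46 - 1)*((-1 - 4)/(-5 - 4)) = 45*(-5/(-9)) = 45*(-⅑*(-5)) = 45*(5/9) = 25)
1/(v + j) = 1/(1847 + 25) = 1/1872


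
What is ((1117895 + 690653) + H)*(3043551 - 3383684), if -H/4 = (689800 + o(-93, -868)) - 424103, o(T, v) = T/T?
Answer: -253656225548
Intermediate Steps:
o(T, v) = 1
H = -1062792 (H = -4*((689800 + 1) - 424103) = -4*(689801 - 424103) = -4*265698 = -1062792)
((1117895 + 690653) + H)*(3043551 - 3383684) = ((1117895 + 690653) - 1062792)*(3043551 - 3383684) = (1808548 - 1062792)*(-340133) = 745756*(-340133) = -253656225548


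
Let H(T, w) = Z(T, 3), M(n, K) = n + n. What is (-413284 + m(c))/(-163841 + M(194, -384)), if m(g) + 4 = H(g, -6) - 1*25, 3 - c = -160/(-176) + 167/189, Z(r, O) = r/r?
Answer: 413312/163453 ≈ 2.5286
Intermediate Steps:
M(n, K) = 2*n
Z(r, O) = 1
H(T, w) = 1
c = 2510/2079 (c = 3 - (-160/(-176) + 167/189) = 3 - (-160*(-1/176) + 167*(1/189)) = 3 - (10/11 + 167/189) = 3 - 1*3727/2079 = 3 - 3727/2079 = 2510/2079 ≈ 1.2073)
m(g) = -28 (m(g) = -4 + (1 - 1*25) = -4 + (1 - 25) = -4 - 24 = -28)
(-413284 + m(c))/(-163841 + M(194, -384)) = (-413284 - 28)/(-163841 + 2*194) = -413312/(-163841 + 388) = -413312/(-163453) = -413312*(-1/163453) = 413312/163453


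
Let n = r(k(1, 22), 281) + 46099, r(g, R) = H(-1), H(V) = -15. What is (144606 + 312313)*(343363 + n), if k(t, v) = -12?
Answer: 177945733793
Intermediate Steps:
r(g, R) = -15
n = 46084 (n = -15 + 46099 = 46084)
(144606 + 312313)*(343363 + n) = (144606 + 312313)*(343363 + 46084) = 456919*389447 = 177945733793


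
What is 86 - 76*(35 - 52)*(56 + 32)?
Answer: 113782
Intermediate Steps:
86 - 76*(35 - 52)*(56 + 32) = 86 - (-1292)*88 = 86 - 76*(-1496) = 86 + 113696 = 113782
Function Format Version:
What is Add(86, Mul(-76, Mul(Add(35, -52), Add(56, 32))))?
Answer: 113782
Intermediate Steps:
Add(86, Mul(-76, Mul(Add(35, -52), Add(56, 32)))) = Add(86, Mul(-76, Mul(-17, 88))) = Add(86, Mul(-76, -1496)) = Add(86, 113696) = 113782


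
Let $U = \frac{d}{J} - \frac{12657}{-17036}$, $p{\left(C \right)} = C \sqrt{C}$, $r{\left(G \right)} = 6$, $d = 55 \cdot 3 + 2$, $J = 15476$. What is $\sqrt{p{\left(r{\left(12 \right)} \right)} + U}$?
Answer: $\frac{\sqrt{818650110272206 + 6516643773144984 \sqrt{6}}}{32956142} \approx 3.9307$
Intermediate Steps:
$d = 167$ ($d = 165 + 2 = 167$)
$p{\left(C \right)} = C^{\frac{3}{2}}$
$U = \frac{24840593}{32956142}$ ($U = \frac{167}{15476} - \frac{12657}{-17036} = 167 \cdot \frac{1}{15476} - - \frac{12657}{17036} = \frac{167}{15476} + \frac{12657}{17036} = \frac{24840593}{32956142} \approx 0.75375$)
$\sqrt{p{\left(r{\left(12 \right)} \right)} + U} = \sqrt{6^{\frac{3}{2}} + \frac{24840593}{32956142}} = \sqrt{6 \sqrt{6} + \frac{24840593}{32956142}} = \sqrt{\frac{24840593}{32956142} + 6 \sqrt{6}}$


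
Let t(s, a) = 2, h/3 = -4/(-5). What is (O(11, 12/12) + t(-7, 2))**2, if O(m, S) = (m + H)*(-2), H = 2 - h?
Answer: 9216/25 ≈ 368.64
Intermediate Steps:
h = 12/5 (h = 3*(-4/(-5)) = 3*(-4*(-1/5)) = 3*(4/5) = 12/5 ≈ 2.4000)
H = -2/5 (H = 2 - 1*12/5 = 2 - 12/5 = -2/5 ≈ -0.40000)
O(m, S) = 4/5 - 2*m (O(m, S) = (m - 2/5)*(-2) = (-2/5 + m)*(-2) = 4/5 - 2*m)
(O(11, 12/12) + t(-7, 2))**2 = ((4/5 - 2*11) + 2)**2 = ((4/5 - 22) + 2)**2 = (-106/5 + 2)**2 = (-96/5)**2 = 9216/25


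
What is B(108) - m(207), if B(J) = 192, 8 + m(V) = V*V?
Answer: -42649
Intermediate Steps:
m(V) = -8 + V² (m(V) = -8 + V*V = -8 + V²)
B(108) - m(207) = 192 - (-8 + 207²) = 192 - (-8 + 42849) = 192 - 1*42841 = 192 - 42841 = -42649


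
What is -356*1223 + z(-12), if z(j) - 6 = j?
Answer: -435394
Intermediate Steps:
z(j) = 6 + j
-356*1223 + z(-12) = -356*1223 + (6 - 12) = -435388 - 6 = -435394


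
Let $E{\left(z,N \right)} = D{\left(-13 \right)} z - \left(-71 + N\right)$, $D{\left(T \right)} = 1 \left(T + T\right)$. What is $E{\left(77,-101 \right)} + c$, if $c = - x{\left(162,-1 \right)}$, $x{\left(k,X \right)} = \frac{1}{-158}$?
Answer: $- \frac{289139}{158} \approx -1830.0$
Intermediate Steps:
$D{\left(T \right)} = 2 T$ ($D{\left(T \right)} = 1 \cdot 2 T = 2 T$)
$x{\left(k,X \right)} = - \frac{1}{158}$
$c = \frac{1}{158}$ ($c = \left(-1\right) \left(- \frac{1}{158}\right) = \frac{1}{158} \approx 0.0063291$)
$E{\left(z,N \right)} = 71 - N - 26 z$ ($E{\left(z,N \right)} = 2 \left(-13\right) z - \left(-71 + N\right) = - 26 z - \left(-71 + N\right) = 71 - N - 26 z$)
$E{\left(77,-101 \right)} + c = \left(71 - -101 - 2002\right) + \frac{1}{158} = \left(71 + 101 - 2002\right) + \frac{1}{158} = -1830 + \frac{1}{158} = - \frac{289139}{158}$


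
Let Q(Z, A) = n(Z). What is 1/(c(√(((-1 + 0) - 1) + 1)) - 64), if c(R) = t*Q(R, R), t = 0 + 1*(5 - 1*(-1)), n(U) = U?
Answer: -16/1033 - 3*I/2066 ≈ -0.015489 - 0.0014521*I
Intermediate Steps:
Q(Z, A) = Z
t = 6 (t = 0 + 1*(5 + 1) = 0 + 1*6 = 0 + 6 = 6)
c(R) = 6*R
1/(c(√(((-1 + 0) - 1) + 1)) - 64) = 1/(6*√(((-1 + 0) - 1) + 1) - 64) = 1/(6*√((-1 - 1) + 1) - 64) = 1/(6*√(-2 + 1) - 64) = 1/(6*√(-1) - 64) = 1/(6*I - 64) = 1/(-64 + 6*I) = (-64 - 6*I)/4132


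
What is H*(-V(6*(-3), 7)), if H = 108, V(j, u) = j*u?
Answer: 13608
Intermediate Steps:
H*(-V(6*(-3), 7)) = 108*(-6*(-3)*7) = 108*(-(-18)*7) = 108*(-1*(-126)) = 108*126 = 13608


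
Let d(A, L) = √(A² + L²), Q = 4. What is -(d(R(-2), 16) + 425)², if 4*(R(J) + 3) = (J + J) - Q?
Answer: -(425 + √281)² ≈ -1.9515e+5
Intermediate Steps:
R(J) = -4 + J/2 (R(J) = -3 + ((J + J) - 1*4)/4 = -3 + (2*J - 4)/4 = -3 + (-4 + 2*J)/4 = -3 + (-1 + J/2) = -4 + J/2)
-(d(R(-2), 16) + 425)² = -(√((-4 + (½)*(-2))² + 16²) + 425)² = -(√((-4 - 1)² + 256) + 425)² = -(√((-5)² + 256) + 425)² = -(√(25 + 256) + 425)² = -(√281 + 425)² = -(425 + √281)²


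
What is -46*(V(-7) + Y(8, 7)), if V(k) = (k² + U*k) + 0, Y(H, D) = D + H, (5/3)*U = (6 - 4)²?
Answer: -10856/5 ≈ -2171.2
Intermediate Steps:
U = 12/5 (U = 3*(6 - 4)²/5 = (⅗)*2² = (⅗)*4 = 12/5 ≈ 2.4000)
V(k) = k² + 12*k/5 (V(k) = (k² + 12*k/5) + 0 = k² + 12*k/5)
-46*(V(-7) + Y(8, 7)) = -46*((⅕)*(-7)*(12 + 5*(-7)) + (7 + 8)) = -46*((⅕)*(-7)*(12 - 35) + 15) = -46*((⅕)*(-7)*(-23) + 15) = -46*(161/5 + 15) = -46*236/5 = -10856/5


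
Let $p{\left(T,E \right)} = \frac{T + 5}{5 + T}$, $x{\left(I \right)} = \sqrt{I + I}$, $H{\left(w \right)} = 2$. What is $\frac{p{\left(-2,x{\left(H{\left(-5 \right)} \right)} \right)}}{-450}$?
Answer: $- \frac{1}{450} \approx -0.0022222$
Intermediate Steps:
$x{\left(I \right)} = \sqrt{2} \sqrt{I}$ ($x{\left(I \right)} = \sqrt{2 I} = \sqrt{2} \sqrt{I}$)
$p{\left(T,E \right)} = 1$ ($p{\left(T,E \right)} = \frac{5 + T}{5 + T} = 1$)
$\frac{p{\left(-2,x{\left(H{\left(-5 \right)} \right)} \right)}}{-450} = \frac{1}{-450} \cdot 1 = \left(- \frac{1}{450}\right) 1 = - \frac{1}{450}$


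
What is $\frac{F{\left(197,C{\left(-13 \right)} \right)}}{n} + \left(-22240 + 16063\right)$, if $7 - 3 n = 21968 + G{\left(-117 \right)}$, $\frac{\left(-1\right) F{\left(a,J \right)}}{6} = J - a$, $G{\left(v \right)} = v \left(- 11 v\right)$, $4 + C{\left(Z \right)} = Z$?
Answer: $- \frac{397234767}{64309} \approx -6177.0$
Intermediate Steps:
$C{\left(Z \right)} = -4 + Z$
$G{\left(v \right)} = - 11 v^{2}$
$F{\left(a,J \right)} = - 6 J + 6 a$ ($F{\left(a,J \right)} = - 6 \left(J - a\right) = - 6 J + 6 a$)
$n = \frac{128618}{3}$ ($n = \frac{7}{3} - \frac{21968 - 11 \left(-117\right)^{2}}{3} = \frac{7}{3} - \frac{21968 - 150579}{3} = \frac{7}{3} - - \frac{128611}{3} = \frac{7}{3} + \frac{128611}{3} = \frac{128618}{3} \approx 42873.0$)
$\frac{F{\left(197,C{\left(-13 \right)} \right)}}{n} + \left(-22240 + 16063\right) = \frac{- 6 \left(-4 - 13\right) + 6 \cdot 197}{\frac{128618}{3}} + \left(-22240 + 16063\right) = \left(\left(-6\right) \left(-17\right) + 1182\right) \frac{3}{128618} - 6177 = \left(102 + 1182\right) \frac{3}{128618} - 6177 = 1284 \cdot \frac{3}{128618} - 6177 = \frac{1926}{64309} - 6177 = - \frac{397234767}{64309}$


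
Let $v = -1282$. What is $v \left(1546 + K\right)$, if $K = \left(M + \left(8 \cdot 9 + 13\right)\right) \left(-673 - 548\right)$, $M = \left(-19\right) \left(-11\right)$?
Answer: $458222696$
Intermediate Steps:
$M = 209$
$K = -358974$ ($K = \left(209 + \left(8 \cdot 9 + 13\right)\right) \left(-673 - 548\right) = \left(209 + \left(72 + 13\right)\right) \left(-1221\right) = \left(209 + 85\right) \left(-1221\right) = 294 \left(-1221\right) = -358974$)
$v \left(1546 + K\right) = - 1282 \left(1546 - 358974\right) = \left(-1282\right) \left(-357428\right) = 458222696$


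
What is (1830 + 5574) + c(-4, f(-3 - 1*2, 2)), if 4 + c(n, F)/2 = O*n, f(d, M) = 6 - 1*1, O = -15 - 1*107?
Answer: 8372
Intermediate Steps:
O = -122 (O = -15 - 107 = -122)
f(d, M) = 5 (f(d, M) = 6 - 1 = 5)
c(n, F) = -8 - 244*n (c(n, F) = -8 + 2*(-122*n) = -8 - 244*n)
(1830 + 5574) + c(-4, f(-3 - 1*2, 2)) = (1830 + 5574) + (-8 - 244*(-4)) = 7404 + (-8 + 976) = 7404 + 968 = 8372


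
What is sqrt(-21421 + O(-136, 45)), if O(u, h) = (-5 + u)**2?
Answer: 2*I*sqrt(385) ≈ 39.243*I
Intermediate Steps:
sqrt(-21421 + O(-136, 45)) = sqrt(-21421 + (-5 - 136)**2) = sqrt(-21421 + (-141)**2) = sqrt(-21421 + 19881) = sqrt(-1540) = 2*I*sqrt(385)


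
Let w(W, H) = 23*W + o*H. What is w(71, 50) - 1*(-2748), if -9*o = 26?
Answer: 38129/9 ≈ 4236.6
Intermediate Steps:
o = -26/9 (o = -⅑*26 = -26/9 ≈ -2.8889)
w(W, H) = 23*W - 26*H/9
w(71, 50) - 1*(-2748) = (23*71 - 26/9*50) - 1*(-2748) = (1633 - 1300/9) + 2748 = 13397/9 + 2748 = 38129/9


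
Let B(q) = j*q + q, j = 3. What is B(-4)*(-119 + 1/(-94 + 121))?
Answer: 51392/27 ≈ 1903.4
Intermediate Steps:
B(q) = 4*q (B(q) = 3*q + q = 4*q)
B(-4)*(-119 + 1/(-94 + 121)) = (4*(-4))*(-119 + 1/(-94 + 121)) = -16*(-119 + 1/27) = -16*(-3212/27) = 51392/27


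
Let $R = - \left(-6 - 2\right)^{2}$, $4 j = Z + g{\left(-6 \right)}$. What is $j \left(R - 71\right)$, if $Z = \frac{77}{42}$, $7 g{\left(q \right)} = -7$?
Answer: $- \frac{225}{8} \approx -28.125$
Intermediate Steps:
$g{\left(q \right)} = -1$ ($g{\left(q \right)} = \frac{1}{7} \left(-7\right) = -1$)
$Z = \frac{11}{6}$ ($Z = 77 \cdot \frac{1}{42} = \frac{11}{6} \approx 1.8333$)
$j = \frac{5}{24}$ ($j = \frac{\frac{11}{6} - 1}{4} = \frac{1}{4} \cdot \frac{5}{6} = \frac{5}{24} \approx 0.20833$)
$R = -64$ ($R = - \left(-8\right)^{2} = \left(-1\right) 64 = -64$)
$j \left(R - 71\right) = \frac{5 \left(-64 - 71\right)}{24} = \frac{5}{24} \left(-135\right) = - \frac{225}{8}$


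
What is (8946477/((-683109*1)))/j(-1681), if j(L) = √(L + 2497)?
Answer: -331351*√51/5161268 ≈ -0.45848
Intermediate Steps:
j(L) = √(2497 + L)
(8946477/((-683109*1)))/j(-1681) = (8946477/((-683109*1)))/(√(2497 - 1681)) = (8946477/(-683109))/(√816) = (8946477*(-1/683109))/((4*√51)) = -331351*√51/5161268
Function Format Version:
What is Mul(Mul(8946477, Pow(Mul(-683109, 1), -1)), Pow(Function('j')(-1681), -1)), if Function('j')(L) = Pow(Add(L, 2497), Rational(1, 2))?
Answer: Mul(Rational(-331351, 5161268), Pow(51, Rational(1, 2))) ≈ -0.45848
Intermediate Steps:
Function('j')(L) = Pow(Add(2497, L), Rational(1, 2))
Mul(Mul(8946477, Pow(Mul(-683109, 1), -1)), Pow(Function('j')(-1681), -1)) = Mul(Mul(8946477, Pow(Mul(-683109, 1), -1)), Pow(Pow(Add(2497, -1681), Rational(1, 2)), -1)) = Mul(Mul(8946477, Pow(-683109, -1)), Pow(Pow(816, Rational(1, 2)), -1)) = Mul(Mul(8946477, Rational(-1, 683109)), Pow(Mul(4, Pow(51, Rational(1, 2))), -1)) = Mul(Rational(-994053, 75901), Mul(Rational(1, 204), Pow(51, Rational(1, 2)))) = Mul(Rational(-331351, 5161268), Pow(51, Rational(1, 2)))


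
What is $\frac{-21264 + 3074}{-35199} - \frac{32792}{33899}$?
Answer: $- \frac{537622798}{1193210901} \approx -0.45057$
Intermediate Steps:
$\frac{-21264 + 3074}{-35199} - \frac{32792}{33899} = \left(-18190\right) \left(- \frac{1}{35199}\right) - \frac{32792}{33899} = \frac{18190}{35199} - \frac{32792}{33899} = - \frac{537622798}{1193210901}$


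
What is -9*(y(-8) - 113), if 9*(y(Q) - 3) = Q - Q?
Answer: 990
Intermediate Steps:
y(Q) = 3 (y(Q) = 3 + (Q - Q)/9 = 3 + (⅑)*0 = 3 + 0 = 3)
-9*(y(-8) - 113) = -9*(3 - 113) = -9*(-110) = 990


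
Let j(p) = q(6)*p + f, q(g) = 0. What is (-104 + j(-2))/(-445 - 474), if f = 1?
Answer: 103/919 ≈ 0.11208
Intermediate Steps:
j(p) = 1 (j(p) = 0*p + 1 = 0 + 1 = 1)
(-104 + j(-2))/(-445 - 474) = (-104 + 1)/(-445 - 474) = -103/(-919) = -103*(-1/919) = 103/919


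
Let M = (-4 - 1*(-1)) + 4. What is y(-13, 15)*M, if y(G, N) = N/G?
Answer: -15/13 ≈ -1.1538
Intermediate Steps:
M = 1 (M = (-4 + 1) + 4 = -3 + 4 = 1)
y(-13, 15)*M = (15/(-13))*1 = (15*(-1/13))*1 = -15/13*1 = -15/13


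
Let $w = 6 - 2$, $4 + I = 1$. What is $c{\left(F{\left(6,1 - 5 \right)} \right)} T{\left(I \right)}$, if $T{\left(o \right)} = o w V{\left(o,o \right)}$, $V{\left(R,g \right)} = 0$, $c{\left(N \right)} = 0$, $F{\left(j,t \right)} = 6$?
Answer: $0$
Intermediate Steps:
$I = -3$ ($I = -4 + 1 = -3$)
$w = 4$ ($w = 6 - 2 = 4$)
$T{\left(o \right)} = 0$ ($T{\left(o \right)} = o 4 \cdot 0 = 4 o 0 = 0$)
$c{\left(F{\left(6,1 - 5 \right)} \right)} T{\left(I \right)} = 0 \cdot 0 = 0$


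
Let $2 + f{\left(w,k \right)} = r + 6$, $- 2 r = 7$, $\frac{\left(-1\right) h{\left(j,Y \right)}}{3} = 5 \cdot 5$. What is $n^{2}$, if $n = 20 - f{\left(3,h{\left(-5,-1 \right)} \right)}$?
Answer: $\frac{1521}{4} \approx 380.25$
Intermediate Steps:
$h{\left(j,Y \right)} = -75$ ($h{\left(j,Y \right)} = - 3 \cdot 5 \cdot 5 = \left(-3\right) 25 = -75$)
$r = - \frac{7}{2}$ ($r = \left(- \frac{1}{2}\right) 7 = - \frac{7}{2} \approx -3.5$)
$f{\left(w,k \right)} = \frac{1}{2}$ ($f{\left(w,k \right)} = -2 + \left(- \frac{7}{2} + 6\right) = -2 + \frac{5}{2} = \frac{1}{2}$)
$n = \frac{39}{2}$ ($n = 20 - \frac{1}{2} = \frac{39}{2} \approx 19.5$)
$n^{2} = \left(\frac{39}{2}\right)^{2} = \frac{1521}{4}$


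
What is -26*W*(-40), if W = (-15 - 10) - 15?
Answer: -41600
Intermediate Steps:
W = -40 (W = -25 - 15 = -40)
-26*W*(-40) = -26*(-40)*(-40) = 1040*(-40) = -41600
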